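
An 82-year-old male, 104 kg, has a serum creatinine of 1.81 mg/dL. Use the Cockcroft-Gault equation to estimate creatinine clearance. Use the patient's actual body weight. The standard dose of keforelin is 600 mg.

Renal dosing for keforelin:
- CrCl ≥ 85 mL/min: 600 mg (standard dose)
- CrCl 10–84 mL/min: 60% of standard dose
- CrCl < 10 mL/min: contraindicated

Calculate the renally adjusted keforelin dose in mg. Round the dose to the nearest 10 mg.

360 mg

CrCl = (140 − 82) × 104 / (72 × 1.81) = 6032.0 / 130.32 ≈ 46.3 mL/min
CrCl ≈ 46 mL/min → bracket 10–84 mL/min.
60% of 600 mg = 360 mg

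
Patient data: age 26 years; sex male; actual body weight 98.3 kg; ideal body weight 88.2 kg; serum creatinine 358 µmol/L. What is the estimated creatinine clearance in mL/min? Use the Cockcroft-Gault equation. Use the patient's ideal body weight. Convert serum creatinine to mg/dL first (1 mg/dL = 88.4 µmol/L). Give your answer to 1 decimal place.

34.5 mL/min

SCr = 358 / 88.4 = 4.05 mg/dL
CrCl = (140 − 26) × 88.2 / (72 × 4.05) = 10054.8 / 291.60 ≈ 34.5 mL/min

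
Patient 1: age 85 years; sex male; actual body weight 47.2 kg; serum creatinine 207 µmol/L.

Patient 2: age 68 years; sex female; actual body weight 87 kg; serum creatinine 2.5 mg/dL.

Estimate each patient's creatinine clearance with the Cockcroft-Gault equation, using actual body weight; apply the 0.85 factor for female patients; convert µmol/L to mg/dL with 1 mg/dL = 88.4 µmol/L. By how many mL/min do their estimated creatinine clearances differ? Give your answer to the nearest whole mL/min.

Patient 1: SCr = 207 / 88.4 = 2.342 mg/dL
Patient 1: CrCl = (140 − 85) × 47.2 / (72 × 2.342) = 2596.0 / 168.62 ≈ 15.4 mL/min
Patient 2: CrCl = (140 − 68) × 87 / (72 × 2.5) × 0.85 = 6264.0 / 180.00 × 0.85 ≈ 29.6 mL/min
|15.4 − 29.6| = 14.2 mL/min

14 mL/min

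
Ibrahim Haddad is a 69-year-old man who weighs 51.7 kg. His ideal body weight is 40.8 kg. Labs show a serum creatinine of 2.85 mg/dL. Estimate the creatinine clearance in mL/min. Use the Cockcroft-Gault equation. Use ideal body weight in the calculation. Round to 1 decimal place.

14.1 mL/min

CrCl = (140 − 69) × 40.8 / (72 × 2.85) = 2896.8 / 205.20 ≈ 14.1 mL/min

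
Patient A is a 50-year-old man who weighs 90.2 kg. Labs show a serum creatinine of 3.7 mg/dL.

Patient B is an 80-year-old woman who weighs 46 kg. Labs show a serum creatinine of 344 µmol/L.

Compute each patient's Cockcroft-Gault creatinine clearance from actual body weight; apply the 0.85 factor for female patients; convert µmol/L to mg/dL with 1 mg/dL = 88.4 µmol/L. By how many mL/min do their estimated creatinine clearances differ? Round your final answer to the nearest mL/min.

22 mL/min

Patient A: CrCl = (140 − 50) × 90.2 / (72 × 3.7) = 8118.0 / 266.40 ≈ 30.5 mL/min
Patient B: SCr = 344 / 88.4 = 3.891 mg/dL
Patient B: CrCl = (140 − 80) × 46 / (72 × 3.891) × 0.85 = 2760.0 / 280.15 × 0.85 ≈ 8.4 mL/min
|30.5 − 8.4| = 22.1 mL/min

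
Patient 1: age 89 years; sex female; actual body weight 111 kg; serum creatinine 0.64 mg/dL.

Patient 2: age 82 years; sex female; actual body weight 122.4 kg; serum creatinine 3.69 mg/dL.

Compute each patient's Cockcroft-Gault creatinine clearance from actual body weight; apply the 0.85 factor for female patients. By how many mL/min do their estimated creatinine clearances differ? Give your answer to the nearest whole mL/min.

82 mL/min

Patient 1: CrCl = (140 − 89) × 111 / (72 × 0.64) × 0.85 = 5661.0 / 46.08 × 0.85 ≈ 104.4 mL/min
Patient 2: CrCl = (140 − 82) × 122.4 / (72 × 3.69) × 0.85 = 7099.2 / 265.68 × 0.85 ≈ 22.7 mL/min
|104.4 − 22.7| = 81.7 mL/min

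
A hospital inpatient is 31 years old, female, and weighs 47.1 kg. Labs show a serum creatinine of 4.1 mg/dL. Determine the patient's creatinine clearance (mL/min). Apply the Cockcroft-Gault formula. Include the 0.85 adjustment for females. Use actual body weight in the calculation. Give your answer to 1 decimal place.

14.8 mL/min

CrCl = (140 − 31) × 47.1 / (72 × 4.1) × 0.85 = 5133.9 / 295.20 × 0.85 ≈ 14.8 mL/min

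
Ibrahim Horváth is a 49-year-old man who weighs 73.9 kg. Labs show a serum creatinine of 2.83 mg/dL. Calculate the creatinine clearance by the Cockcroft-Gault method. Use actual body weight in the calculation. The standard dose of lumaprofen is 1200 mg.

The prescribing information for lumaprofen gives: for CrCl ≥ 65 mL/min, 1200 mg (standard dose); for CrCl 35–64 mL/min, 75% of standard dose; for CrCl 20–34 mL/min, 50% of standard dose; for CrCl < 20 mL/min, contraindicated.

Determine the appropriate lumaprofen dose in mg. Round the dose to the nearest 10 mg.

CrCl = (140 − 49) × 73.9 / (72 × 2.83) = 6724.9 / 203.76 ≈ 33.0 mL/min
CrCl ≈ 33 mL/min → bracket 20–34 mL/min.
50% of 1200 mg = 600 mg

600 mg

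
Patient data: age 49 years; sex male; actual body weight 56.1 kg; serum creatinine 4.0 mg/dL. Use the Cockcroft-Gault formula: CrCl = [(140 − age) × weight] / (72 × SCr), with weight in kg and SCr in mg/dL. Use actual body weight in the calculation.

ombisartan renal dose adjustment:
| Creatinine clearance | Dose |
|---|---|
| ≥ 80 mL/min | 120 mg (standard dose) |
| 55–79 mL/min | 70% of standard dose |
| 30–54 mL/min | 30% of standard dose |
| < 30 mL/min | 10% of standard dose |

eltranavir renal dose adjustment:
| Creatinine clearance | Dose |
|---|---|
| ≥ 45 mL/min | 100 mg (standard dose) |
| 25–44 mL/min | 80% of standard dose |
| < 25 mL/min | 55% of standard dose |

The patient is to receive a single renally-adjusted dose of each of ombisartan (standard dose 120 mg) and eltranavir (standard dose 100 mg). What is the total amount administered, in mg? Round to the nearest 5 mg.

CrCl = (140 − 49) × 56.1 / (72 × 4) = 5105.1 / 288.00 ≈ 17.7 mL/min
CrCl ≈ 18 mL/min.
ombisartan: < 30 mL/min → 10% of 120 mg = 12 mg.
eltranavir: < 25 mL/min → 55% of 100 mg = 55 mg.
Total = 12 + 55 = 67 mg.

65 mg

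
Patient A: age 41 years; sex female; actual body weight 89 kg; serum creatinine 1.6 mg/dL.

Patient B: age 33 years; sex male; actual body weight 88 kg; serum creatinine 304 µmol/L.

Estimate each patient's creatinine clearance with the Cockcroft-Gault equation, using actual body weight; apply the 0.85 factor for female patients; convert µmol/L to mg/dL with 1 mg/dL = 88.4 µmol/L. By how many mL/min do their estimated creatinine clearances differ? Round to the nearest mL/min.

27 mL/min

Patient A: CrCl = (140 − 41) × 89 / (72 × 1.6) × 0.85 = 8811.0 / 115.20 × 0.85 ≈ 65.0 mL/min
Patient B: SCr = 304 / 88.4 = 3.439 mg/dL
Patient B: CrCl = (140 − 33) × 88 / (72 × 3.439) = 9416.0 / 247.61 ≈ 38.0 mL/min
|65.0 − 38.0| = 27.0 mL/min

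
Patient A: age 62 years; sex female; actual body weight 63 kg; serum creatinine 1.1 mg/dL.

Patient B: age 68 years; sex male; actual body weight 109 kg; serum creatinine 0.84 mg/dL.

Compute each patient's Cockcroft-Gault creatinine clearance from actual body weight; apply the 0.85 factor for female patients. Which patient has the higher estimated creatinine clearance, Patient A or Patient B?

Patient A: CrCl = (140 − 62) × 63 / (72 × 1.1) × 0.85 = 4914.0 / 79.20 × 0.85 ≈ 52.7 mL/min
Patient B: CrCl = (140 − 68) × 109 / (72 × 0.84) = 7848.0 / 60.48 ≈ 129.8 mL/min
52.7 vs 129.8 mL/min → Patient B is higher.

Patient B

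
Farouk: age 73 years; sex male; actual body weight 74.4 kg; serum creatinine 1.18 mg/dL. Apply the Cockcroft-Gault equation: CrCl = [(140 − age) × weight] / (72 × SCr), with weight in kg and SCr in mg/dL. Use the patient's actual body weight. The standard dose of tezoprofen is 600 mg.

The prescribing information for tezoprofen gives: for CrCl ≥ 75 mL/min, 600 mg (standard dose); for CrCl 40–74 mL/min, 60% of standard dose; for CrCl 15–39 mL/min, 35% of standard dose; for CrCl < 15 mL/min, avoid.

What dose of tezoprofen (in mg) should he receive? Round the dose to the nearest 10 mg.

360 mg

CrCl = (140 − 73) × 74.4 / (72 × 1.18) = 4984.8 / 84.96 ≈ 58.7 mL/min
CrCl ≈ 59 mL/min → bracket 40–74 mL/min.
60% of 600 mg = 360 mg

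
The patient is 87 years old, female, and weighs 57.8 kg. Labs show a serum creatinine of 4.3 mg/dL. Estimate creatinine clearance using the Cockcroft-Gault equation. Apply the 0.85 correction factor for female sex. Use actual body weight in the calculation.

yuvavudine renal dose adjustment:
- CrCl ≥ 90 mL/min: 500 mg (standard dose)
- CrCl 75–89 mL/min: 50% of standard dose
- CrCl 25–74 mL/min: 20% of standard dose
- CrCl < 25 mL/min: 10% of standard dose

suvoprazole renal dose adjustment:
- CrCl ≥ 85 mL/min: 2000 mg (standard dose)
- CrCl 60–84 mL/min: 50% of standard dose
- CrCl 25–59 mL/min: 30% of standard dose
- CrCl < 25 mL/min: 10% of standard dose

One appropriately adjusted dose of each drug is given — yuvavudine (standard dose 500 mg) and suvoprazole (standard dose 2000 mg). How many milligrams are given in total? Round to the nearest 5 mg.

250 mg

CrCl = (140 − 87) × 57.8 / (72 × 4.3) × 0.85 = 3063.4 / 309.60 × 0.85 ≈ 8.4 mL/min
CrCl ≈ 8 mL/min.
yuvavudine: < 25 mL/min → 10% of 500 mg = 50 mg.
suvoprazole: < 25 mL/min → 10% of 2000 mg = 200 mg.
Total = 50 + 200 = 250 mg.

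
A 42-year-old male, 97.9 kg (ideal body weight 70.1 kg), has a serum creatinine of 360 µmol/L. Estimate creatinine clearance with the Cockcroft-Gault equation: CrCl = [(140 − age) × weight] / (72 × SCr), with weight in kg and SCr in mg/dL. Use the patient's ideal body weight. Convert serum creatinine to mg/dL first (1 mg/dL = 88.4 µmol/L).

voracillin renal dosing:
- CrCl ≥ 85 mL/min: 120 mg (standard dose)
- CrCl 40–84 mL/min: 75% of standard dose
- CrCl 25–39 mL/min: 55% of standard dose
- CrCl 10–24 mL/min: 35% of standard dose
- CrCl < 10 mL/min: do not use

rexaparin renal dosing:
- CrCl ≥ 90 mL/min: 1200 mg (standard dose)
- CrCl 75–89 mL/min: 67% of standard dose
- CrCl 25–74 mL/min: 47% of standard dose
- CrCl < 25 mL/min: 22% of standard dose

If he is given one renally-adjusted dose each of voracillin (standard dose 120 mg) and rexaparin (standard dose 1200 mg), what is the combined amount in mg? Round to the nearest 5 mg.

SCr = 360 / 88.4 = 4.072 mg/dL
CrCl = (140 − 42) × 70.1 / (72 × 4.072) = 6869.8 / 293.18 ≈ 23.4 mL/min
CrCl ≈ 23 mL/min.
voracillin: 10–24 mL/min → 35% of 120 mg = 42 mg.
rexaparin: < 25 mL/min → 22% of 1200 mg = 264 mg.
Total = 42 + 264 = 306 mg.

305 mg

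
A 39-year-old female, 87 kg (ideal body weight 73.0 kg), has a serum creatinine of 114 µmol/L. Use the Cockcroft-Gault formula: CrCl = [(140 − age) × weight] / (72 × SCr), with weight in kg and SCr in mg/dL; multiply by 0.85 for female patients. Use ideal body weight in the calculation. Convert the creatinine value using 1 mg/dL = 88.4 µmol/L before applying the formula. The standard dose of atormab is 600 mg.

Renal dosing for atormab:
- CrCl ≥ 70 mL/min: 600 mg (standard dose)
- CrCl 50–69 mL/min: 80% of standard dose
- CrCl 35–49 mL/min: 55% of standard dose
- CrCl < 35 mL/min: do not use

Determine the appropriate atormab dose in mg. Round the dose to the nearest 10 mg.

SCr = 114 / 88.4 = 1.29 mg/dL
CrCl = (140 − 39) × 73 / (72 × 1.29) × 0.85 = 7373.0 / 92.88 × 0.85 ≈ 67.5 mL/min
CrCl ≈ 67 mL/min → bracket 50–69 mL/min.
80% of 600 mg = 480 mg

480 mg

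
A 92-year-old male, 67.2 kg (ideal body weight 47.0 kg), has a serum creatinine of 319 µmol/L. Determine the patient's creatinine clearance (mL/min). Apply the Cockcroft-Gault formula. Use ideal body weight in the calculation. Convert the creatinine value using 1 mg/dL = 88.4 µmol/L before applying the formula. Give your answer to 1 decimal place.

SCr = 319 / 88.4 = 3.609 mg/dL
CrCl = (140 − 92) × 47 / (72 × 3.609) = 2256.0 / 259.85 ≈ 8.7 mL/min

8.7 mL/min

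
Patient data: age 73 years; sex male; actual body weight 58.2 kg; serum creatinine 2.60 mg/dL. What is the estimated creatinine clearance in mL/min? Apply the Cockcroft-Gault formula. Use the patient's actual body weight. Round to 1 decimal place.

20.8 mL/min

CrCl = (140 − 73) × 58.2 / (72 × 2.6) = 3899.4 / 187.20 ≈ 20.8 mL/min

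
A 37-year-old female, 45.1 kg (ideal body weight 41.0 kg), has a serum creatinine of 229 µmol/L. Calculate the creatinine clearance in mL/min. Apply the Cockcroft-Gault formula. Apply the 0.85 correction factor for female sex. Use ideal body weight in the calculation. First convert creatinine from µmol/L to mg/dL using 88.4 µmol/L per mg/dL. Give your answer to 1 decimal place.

SCr = 229 / 88.4 = 2.59 mg/dL
CrCl = (140 − 37) × 41 / (72 × 2.59) × 0.85 = 4223.0 / 186.48 × 0.85 ≈ 19.2 mL/min

19.2 mL/min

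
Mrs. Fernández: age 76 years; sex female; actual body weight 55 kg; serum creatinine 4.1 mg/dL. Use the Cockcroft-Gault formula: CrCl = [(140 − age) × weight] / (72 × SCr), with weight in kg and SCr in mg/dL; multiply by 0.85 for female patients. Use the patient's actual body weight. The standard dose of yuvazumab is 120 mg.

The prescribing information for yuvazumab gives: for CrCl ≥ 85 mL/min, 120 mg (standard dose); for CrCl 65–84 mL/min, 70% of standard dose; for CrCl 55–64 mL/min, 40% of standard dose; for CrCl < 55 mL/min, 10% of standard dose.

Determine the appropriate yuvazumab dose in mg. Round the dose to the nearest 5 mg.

CrCl = (140 − 76) × 55 / (72 × 4.1) × 0.85 = 3520.0 / 295.20 × 0.85 ≈ 10.1 mL/min
CrCl ≈ 10 mL/min → bracket < 55 mL/min.
10% of 120 mg = 12 mg → 10 mg

10 mg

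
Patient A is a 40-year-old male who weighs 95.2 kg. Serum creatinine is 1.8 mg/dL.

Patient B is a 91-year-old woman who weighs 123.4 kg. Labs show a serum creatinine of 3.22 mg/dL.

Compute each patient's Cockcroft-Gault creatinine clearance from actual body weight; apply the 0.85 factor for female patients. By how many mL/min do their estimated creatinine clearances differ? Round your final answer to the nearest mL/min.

51 mL/min

Patient A: CrCl = (140 − 40) × 95.2 / (72 × 1.8) = 9520.0 / 129.60 ≈ 73.5 mL/min
Patient B: CrCl = (140 − 91) × 123.4 / (72 × 3.22) × 0.85 = 6046.6 / 231.84 × 0.85 ≈ 22.2 mL/min
|73.5 − 22.2| = 51.3 mL/min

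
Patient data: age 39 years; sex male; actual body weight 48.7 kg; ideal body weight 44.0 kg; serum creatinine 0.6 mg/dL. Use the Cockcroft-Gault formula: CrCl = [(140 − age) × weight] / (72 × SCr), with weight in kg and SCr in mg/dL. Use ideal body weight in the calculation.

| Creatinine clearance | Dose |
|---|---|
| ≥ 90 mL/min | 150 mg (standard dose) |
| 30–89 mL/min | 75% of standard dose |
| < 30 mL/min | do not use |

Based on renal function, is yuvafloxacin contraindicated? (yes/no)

CrCl = (140 − 39) × 44 / (72 × 0.6) = 4444.0 / 43.20 ≈ 102.9 mL/min
CrCl ≈ 103 mL/min, which is ≥ 30 mL/min.

no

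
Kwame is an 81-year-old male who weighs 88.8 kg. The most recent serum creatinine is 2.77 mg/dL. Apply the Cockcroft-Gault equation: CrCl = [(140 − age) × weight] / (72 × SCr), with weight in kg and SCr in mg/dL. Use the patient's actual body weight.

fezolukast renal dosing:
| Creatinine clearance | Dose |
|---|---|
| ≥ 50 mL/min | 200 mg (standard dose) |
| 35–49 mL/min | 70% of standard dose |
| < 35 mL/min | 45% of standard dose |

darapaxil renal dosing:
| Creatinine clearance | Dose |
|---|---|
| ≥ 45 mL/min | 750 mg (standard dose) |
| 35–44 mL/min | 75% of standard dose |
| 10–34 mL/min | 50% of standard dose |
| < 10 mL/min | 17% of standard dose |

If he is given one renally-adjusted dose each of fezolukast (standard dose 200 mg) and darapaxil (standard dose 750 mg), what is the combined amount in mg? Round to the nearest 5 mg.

CrCl = (140 − 81) × 88.8 / (72 × 2.77) = 5239.2 / 199.44 ≈ 26.3 mL/min
CrCl ≈ 26 mL/min.
fezolukast: < 35 mL/min → 45% of 200 mg = 90 mg.
darapaxil: 10–34 mL/min → 50% of 750 mg = 375 mg.
Total = 90 + 375 = 465 mg.

465 mg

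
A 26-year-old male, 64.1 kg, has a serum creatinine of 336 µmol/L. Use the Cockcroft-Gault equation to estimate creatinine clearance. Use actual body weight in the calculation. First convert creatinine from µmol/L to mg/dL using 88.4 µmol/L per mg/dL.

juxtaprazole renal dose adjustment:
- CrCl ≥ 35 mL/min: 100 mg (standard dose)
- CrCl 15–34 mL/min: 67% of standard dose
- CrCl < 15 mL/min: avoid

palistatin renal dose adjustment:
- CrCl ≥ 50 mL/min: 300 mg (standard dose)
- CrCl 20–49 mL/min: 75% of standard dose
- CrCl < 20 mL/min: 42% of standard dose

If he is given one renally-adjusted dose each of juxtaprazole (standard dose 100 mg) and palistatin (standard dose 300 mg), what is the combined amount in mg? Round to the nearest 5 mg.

290 mg

SCr = 336 / 88.4 = 3.801 mg/dL
CrCl = (140 − 26) × 64.1 / (72 × 3.801) = 7307.4 / 273.67 ≈ 26.7 mL/min
CrCl ≈ 27 mL/min.
juxtaprazole: 15–34 mL/min → 67% of 100 mg = 67 mg.
palistatin: 20–49 mL/min → 75% of 300 mg = 225 mg.
Total = 67 + 225 = 292 mg.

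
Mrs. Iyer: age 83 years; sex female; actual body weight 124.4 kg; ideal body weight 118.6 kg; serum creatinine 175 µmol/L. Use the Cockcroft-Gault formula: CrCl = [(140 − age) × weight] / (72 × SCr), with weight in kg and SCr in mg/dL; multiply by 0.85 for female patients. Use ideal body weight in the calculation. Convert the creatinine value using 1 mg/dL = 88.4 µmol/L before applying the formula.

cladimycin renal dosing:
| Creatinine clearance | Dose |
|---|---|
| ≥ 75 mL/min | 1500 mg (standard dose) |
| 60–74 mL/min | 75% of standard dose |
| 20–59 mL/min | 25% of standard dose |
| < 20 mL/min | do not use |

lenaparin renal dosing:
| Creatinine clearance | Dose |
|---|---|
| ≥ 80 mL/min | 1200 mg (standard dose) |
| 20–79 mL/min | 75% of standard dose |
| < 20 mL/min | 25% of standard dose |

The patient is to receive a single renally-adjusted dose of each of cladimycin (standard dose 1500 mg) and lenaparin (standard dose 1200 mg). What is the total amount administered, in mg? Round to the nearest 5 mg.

1275 mg

SCr = 175 / 88.4 = 1.98 mg/dL
CrCl = (140 − 83) × 118.6 / (72 × 1.98) × 0.85 = 6760.2 / 142.56 × 0.85 ≈ 40.3 mL/min
CrCl ≈ 40 mL/min.
cladimycin: 20–59 mL/min → 25% of 1500 mg = 375 mg.
lenaparin: 20–79 mL/min → 75% of 1200 mg = 900 mg.
Total = 375 + 900 = 1275 mg.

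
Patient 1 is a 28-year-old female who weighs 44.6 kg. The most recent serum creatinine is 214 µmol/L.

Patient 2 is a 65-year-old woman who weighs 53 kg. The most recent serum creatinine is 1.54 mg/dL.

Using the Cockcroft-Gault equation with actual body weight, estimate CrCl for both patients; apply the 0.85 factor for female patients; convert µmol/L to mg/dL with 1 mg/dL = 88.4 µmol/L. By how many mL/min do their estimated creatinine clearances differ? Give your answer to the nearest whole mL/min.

6 mL/min

Patient 1: SCr = 214 / 88.4 = 2.421 mg/dL
Patient 1: CrCl = (140 − 28) × 44.6 / (72 × 2.421) × 0.85 = 4995.2 / 174.31 × 0.85 ≈ 24.4 mL/min
Patient 2: CrCl = (140 − 65) × 53 / (72 × 1.54) × 0.85 = 3975.0 / 110.88 × 0.85 ≈ 30.5 mL/min
|24.4 − 30.5| = 6.1 mL/min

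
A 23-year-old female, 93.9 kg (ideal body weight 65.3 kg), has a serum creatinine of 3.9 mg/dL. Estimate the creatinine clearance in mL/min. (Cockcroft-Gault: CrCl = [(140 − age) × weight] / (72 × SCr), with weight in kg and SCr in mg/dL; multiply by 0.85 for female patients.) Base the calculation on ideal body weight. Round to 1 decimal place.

CrCl = (140 − 23) × 65.3 / (72 × 3.9) × 0.85 = 7640.1 / 280.80 × 0.85 ≈ 23.1 mL/min

23.1 mL/min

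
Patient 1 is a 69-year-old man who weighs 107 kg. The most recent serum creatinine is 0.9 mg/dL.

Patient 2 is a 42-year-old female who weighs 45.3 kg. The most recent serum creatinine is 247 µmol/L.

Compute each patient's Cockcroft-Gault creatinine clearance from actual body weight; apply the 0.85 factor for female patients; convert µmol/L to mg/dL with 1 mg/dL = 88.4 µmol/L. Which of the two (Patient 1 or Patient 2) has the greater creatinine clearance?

Patient 1: CrCl = (140 − 69) × 107 / (72 × 0.9) = 7597.0 / 64.80 ≈ 117.2 mL/min
Patient 2: SCr = 247 / 88.4 = 2.794 mg/dL
Patient 2: CrCl = (140 − 42) × 45.3 / (72 × 2.794) × 0.85 = 4439.4 / 201.17 × 0.85 ≈ 18.8 mL/min
117.2 vs 18.8 mL/min → Patient 1 is higher.

Patient 1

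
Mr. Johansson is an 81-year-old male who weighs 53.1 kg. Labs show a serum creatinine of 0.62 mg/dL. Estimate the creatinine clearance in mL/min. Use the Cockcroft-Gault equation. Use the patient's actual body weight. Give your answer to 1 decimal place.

70.2 mL/min

CrCl = (140 − 81) × 53.1 / (72 × 0.62) = 3132.9 / 44.64 ≈ 70.2 mL/min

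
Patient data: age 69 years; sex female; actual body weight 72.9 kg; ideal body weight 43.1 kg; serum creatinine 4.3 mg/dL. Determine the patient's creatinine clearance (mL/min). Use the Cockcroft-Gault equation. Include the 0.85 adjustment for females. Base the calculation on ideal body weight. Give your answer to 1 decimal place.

CrCl = (140 − 69) × 43.1 / (72 × 4.3) × 0.85 = 3060.1 / 309.60 × 0.85 ≈ 8.4 mL/min

8.4 mL/min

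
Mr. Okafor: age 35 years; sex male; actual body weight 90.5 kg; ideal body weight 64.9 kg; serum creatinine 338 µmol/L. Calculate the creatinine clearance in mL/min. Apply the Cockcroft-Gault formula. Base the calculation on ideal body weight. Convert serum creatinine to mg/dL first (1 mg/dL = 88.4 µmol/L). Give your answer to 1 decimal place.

SCr = 338 / 88.4 = 3.824 mg/dL
CrCl = (140 − 35) × 64.9 / (72 × 3.824) = 6814.5 / 275.33 ≈ 24.8 mL/min

24.8 mL/min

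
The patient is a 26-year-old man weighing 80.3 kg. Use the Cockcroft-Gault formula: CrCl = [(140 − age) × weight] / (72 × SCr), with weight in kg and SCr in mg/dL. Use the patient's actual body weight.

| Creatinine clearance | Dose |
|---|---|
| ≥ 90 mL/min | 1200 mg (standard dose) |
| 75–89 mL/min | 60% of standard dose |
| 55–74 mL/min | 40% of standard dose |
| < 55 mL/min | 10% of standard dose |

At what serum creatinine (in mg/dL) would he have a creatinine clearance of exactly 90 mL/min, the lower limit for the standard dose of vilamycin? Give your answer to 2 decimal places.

1.41 mg/dL

Standard dose requires CrCl ≥ 90 mL/min.
Set (140 − 26) × 80.3 / (72 × SCr) = 90
SCr = (140 − 26) × 80.3 / (72 × 90) = 1.413 mg/dL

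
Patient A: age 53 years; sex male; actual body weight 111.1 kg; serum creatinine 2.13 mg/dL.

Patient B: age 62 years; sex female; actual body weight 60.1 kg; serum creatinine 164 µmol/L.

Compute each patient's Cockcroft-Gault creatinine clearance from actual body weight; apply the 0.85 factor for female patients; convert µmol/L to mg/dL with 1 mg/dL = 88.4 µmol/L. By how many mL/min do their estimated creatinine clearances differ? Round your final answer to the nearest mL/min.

33 mL/min

Patient A: CrCl = (140 − 53) × 111.1 / (72 × 2.13) = 9665.7 / 153.36 ≈ 63.0 mL/min
Patient B: SCr = 164 / 88.4 = 1.855 mg/dL
Patient B: CrCl = (140 − 62) × 60.1 / (72 × 1.855) × 0.85 = 4687.8 / 133.56 × 0.85 ≈ 29.8 mL/min
|63.0 − 29.8| = 33.2 mL/min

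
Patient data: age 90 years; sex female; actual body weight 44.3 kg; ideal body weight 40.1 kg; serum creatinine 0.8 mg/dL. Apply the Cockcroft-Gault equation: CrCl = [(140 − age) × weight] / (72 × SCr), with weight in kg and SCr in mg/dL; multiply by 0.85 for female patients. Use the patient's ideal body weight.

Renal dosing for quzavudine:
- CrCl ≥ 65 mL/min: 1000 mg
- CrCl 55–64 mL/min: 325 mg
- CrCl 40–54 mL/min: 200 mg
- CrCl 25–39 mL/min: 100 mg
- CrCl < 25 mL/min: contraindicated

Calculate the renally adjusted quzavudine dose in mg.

100 mg

CrCl = (140 − 90) × 40.1 / (72 × 0.8) × 0.85 = 2005.0 / 57.60 × 0.85 ≈ 29.6 mL/min
CrCl ≈ 30 mL/min → bracket 25–39 mL/min.
Dose for this bracket: 100 mg.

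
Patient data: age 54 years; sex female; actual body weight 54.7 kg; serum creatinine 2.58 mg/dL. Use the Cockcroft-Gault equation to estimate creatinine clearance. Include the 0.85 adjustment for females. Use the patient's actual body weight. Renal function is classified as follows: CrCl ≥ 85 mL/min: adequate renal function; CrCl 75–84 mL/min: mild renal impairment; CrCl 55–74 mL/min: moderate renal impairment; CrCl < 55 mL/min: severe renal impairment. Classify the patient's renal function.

severe renal impairment

CrCl = (140 − 54) × 54.7 / (72 × 2.58) × 0.85 = 4704.2 / 185.76 × 0.85 ≈ 21.5 mL/min
22 mL/min falls in the 'severe renal impairment' range.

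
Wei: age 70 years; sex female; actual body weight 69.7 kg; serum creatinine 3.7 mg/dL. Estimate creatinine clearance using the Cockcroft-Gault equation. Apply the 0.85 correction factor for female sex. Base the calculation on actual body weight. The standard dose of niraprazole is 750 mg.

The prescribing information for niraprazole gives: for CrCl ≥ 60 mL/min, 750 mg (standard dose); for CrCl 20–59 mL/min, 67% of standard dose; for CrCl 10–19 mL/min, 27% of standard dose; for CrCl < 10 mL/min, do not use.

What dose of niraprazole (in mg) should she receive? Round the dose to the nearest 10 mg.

200 mg

CrCl = (140 − 70) × 69.7 / (72 × 3.7) × 0.85 = 4879.0 / 266.40 × 0.85 ≈ 15.6 mL/min
CrCl ≈ 16 mL/min → bracket 10–19 mL/min.
27% of 750 mg = 202.5 mg → 200 mg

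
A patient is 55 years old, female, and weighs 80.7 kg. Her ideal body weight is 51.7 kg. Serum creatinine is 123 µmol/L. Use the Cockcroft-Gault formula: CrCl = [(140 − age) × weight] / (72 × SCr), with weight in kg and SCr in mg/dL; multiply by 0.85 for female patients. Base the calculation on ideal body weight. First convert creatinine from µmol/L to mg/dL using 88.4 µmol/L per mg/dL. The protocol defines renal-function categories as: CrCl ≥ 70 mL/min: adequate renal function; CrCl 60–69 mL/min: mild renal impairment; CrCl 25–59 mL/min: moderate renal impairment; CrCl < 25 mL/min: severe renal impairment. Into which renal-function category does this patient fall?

moderate renal impairment

SCr = 123 / 88.4 = 1.391 mg/dL
CrCl = (140 − 55) × 51.7 / (72 × 1.391) × 0.85 = 4394.5 / 100.15 × 0.85 ≈ 37.3 mL/min
37 mL/min falls in the 'moderate renal impairment' range.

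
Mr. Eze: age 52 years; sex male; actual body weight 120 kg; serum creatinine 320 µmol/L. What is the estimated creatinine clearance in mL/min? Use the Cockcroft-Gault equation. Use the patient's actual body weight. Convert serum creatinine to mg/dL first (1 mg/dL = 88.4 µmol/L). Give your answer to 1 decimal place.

40.5 mL/min

SCr = 320 / 88.4 = 3.62 mg/dL
CrCl = (140 − 52) × 120 / (72 × 3.62) = 10560.0 / 260.64 ≈ 40.5 mL/min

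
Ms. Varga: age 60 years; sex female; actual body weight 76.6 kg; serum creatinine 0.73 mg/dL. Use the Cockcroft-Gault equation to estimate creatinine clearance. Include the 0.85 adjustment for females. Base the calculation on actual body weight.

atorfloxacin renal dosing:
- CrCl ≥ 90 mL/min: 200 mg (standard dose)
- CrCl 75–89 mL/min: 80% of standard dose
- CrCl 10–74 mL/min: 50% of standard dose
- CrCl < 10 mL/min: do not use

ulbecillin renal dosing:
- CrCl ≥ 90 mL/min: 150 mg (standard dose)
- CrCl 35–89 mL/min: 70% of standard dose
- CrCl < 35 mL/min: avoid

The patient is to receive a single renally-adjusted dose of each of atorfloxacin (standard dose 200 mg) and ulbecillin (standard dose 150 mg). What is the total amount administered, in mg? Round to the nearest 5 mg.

350 mg

CrCl = (140 − 60) × 76.6 / (72 × 0.73) × 0.85 = 6128.0 / 52.56 × 0.85 ≈ 99.1 mL/min
CrCl ≈ 99 mL/min.
atorfloxacin: ≥ 90 mL/min → 100% of 200 mg = 200 mg.
ulbecillin: ≥ 90 mL/min → 100% of 150 mg = 150 mg.
Total = 200 + 150 = 350 mg.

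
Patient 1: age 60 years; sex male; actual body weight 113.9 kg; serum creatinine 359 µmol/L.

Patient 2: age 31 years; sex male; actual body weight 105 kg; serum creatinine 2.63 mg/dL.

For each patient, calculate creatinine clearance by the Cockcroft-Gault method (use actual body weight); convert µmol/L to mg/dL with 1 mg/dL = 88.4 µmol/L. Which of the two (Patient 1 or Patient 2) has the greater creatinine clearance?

Patient 1: SCr = 359 / 88.4 = 4.061 mg/dL
Patient 1: CrCl = (140 − 60) × 113.9 / (72 × 4.061) = 9112.0 / 292.39 ≈ 31.2 mL/min
Patient 2: CrCl = (140 − 31) × 105 / (72 × 2.63) = 11445.0 / 189.36 ≈ 60.4 mL/min
31.2 vs 60.4 mL/min → Patient 2 is higher.

Patient 2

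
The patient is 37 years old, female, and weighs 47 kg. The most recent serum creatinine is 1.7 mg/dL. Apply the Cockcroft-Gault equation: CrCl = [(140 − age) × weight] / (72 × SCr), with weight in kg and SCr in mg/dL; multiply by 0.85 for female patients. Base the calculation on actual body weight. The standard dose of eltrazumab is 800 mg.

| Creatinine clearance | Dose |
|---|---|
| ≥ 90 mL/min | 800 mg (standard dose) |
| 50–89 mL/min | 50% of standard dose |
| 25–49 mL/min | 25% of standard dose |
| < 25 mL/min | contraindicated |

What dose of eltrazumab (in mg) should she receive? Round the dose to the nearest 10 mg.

CrCl = (140 − 37) × 47 / (72 × 1.7) × 0.85 = 4841.0 / 122.40 × 0.85 ≈ 33.6 mL/min
CrCl ≈ 34 mL/min → bracket 25–49 mL/min.
25% of 800 mg = 200 mg

200 mg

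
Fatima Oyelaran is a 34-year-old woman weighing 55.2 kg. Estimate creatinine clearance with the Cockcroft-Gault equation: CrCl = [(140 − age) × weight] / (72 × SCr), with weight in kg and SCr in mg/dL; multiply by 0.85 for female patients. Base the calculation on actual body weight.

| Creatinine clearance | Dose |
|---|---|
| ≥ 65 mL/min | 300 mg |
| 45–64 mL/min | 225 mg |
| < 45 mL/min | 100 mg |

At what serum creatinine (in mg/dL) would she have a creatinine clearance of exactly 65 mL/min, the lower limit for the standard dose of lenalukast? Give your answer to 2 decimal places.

1.06 mg/dL

Standard dose requires CrCl ≥ 65 mL/min.
Set (140 − 34) × 55.2 × 0.85 / (72 × SCr) = 65
SCr = (140 − 34) × 55.2 × 0.85 / (72 × 65) = 1.063 mg/dL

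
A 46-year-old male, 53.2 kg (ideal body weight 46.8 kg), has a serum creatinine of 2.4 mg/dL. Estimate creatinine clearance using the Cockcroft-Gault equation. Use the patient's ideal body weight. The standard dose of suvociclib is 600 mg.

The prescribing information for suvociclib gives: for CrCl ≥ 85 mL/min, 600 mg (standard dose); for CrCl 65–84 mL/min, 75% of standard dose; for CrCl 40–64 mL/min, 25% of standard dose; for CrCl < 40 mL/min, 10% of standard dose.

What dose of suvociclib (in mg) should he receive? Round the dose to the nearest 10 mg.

60 mg

CrCl = (140 − 46) × 46.8 / (72 × 2.4) = 4399.2 / 172.80 ≈ 25.5 mL/min
CrCl ≈ 25 mL/min → bracket < 40 mL/min.
10% of 600 mg = 60 mg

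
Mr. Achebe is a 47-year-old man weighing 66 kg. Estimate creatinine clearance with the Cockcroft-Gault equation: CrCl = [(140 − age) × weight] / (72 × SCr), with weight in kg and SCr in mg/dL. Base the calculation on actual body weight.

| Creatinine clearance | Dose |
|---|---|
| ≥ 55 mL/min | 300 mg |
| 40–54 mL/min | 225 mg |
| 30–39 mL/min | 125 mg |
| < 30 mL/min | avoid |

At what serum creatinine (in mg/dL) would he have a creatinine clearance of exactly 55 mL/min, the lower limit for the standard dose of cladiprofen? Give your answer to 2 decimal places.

1.55 mg/dL

Standard dose requires CrCl ≥ 55 mL/min.
Set (140 − 47) × 66 / (72 × SCr) = 55
SCr = (140 − 47) × 66 / (72 × 55) = 1.550 mg/dL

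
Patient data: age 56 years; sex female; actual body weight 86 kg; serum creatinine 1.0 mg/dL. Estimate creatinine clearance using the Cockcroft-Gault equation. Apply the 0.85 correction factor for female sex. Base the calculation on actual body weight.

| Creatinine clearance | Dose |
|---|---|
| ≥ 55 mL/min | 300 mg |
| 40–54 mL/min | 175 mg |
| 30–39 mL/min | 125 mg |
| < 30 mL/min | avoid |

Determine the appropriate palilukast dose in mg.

CrCl = (140 − 56) × 86 / (72 × 1) × 0.85 = 7224.0 / 72.00 × 0.85 ≈ 85.3 mL/min
CrCl ≈ 85 mL/min → bracket ≥ 55 mL/min.
Dose for this bracket: 300 mg.

300 mg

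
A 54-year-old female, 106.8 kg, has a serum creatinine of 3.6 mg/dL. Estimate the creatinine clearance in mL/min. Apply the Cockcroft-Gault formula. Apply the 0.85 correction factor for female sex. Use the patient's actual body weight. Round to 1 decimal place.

CrCl = (140 − 54) × 106.8 / (72 × 3.6) × 0.85 = 9184.8 / 259.20 × 0.85 ≈ 30.1 mL/min

30.1 mL/min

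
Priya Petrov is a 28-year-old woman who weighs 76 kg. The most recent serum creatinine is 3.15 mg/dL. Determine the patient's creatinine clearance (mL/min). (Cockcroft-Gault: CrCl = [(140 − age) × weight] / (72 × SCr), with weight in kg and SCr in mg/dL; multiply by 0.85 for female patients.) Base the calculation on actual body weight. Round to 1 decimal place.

CrCl = (140 − 28) × 76 / (72 × 3.15) × 0.85 = 8512.0 / 226.80 × 0.85 ≈ 31.9 mL/min

31.9 mL/min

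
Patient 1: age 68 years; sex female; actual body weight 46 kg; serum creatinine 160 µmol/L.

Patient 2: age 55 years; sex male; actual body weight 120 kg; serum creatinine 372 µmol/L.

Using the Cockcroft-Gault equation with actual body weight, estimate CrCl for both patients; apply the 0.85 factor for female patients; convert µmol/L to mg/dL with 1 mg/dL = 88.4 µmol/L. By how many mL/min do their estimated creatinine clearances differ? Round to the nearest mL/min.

Patient 1: SCr = 160 / 88.4 = 1.81 mg/dL
Patient 1: CrCl = (140 − 68) × 46 / (72 × 1.81) × 0.85 = 3312.0 / 130.32 × 0.85 ≈ 21.6 mL/min
Patient 2: SCr = 372 / 88.4 = 4.208 mg/dL
Patient 2: CrCl = (140 − 55) × 120 / (72 × 4.208) = 10200.0 / 302.98 ≈ 33.7 mL/min
|21.6 − 33.7| = 12.1 mL/min

12 mL/min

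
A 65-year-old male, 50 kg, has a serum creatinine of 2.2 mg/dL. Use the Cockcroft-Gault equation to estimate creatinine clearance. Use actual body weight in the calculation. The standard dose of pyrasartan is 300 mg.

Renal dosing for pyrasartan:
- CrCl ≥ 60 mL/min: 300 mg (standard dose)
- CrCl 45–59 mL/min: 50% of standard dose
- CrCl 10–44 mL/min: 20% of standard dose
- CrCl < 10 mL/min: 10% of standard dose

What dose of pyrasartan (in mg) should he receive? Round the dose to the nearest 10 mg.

60 mg

CrCl = (140 − 65) × 50 / (72 × 2.2) = 3750.0 / 158.40 ≈ 23.7 mL/min
CrCl ≈ 24 mL/min → bracket 10–44 mL/min.
20% of 300 mg = 60 mg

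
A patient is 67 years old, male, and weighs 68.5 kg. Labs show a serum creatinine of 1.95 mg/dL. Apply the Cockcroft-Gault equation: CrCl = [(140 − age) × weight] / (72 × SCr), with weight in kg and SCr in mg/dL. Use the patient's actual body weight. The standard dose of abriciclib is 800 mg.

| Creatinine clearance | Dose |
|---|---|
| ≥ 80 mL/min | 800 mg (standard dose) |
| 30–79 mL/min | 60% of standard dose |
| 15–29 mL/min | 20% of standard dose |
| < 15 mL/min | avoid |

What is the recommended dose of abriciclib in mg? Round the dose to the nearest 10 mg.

CrCl = (140 − 67) × 68.5 / (72 × 1.95) = 5000.5 / 140.40 ≈ 35.6 mL/min
CrCl ≈ 36 mL/min → bracket 30–79 mL/min.
60% of 800 mg = 480 mg

480 mg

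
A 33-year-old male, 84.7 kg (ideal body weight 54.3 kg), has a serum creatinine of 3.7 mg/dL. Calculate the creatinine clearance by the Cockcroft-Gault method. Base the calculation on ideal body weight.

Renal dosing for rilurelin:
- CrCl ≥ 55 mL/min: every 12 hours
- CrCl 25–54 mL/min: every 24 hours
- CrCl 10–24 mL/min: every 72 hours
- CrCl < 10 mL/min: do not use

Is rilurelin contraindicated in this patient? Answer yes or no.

CrCl = (140 − 33) × 54.3 / (72 × 3.7) = 5810.1 / 266.40 ≈ 21.8 mL/min
CrCl ≈ 22 mL/min, which is ≥ 10 mL/min.

no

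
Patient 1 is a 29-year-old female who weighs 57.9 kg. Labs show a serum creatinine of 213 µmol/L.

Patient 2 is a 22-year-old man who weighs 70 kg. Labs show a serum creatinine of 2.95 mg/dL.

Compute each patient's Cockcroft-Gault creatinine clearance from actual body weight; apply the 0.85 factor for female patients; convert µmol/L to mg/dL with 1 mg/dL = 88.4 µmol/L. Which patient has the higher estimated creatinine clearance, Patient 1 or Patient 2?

Patient 2

Patient 1: SCr = 213 / 88.4 = 2.41 mg/dL
Patient 1: CrCl = (140 − 29) × 57.9 / (72 × 2.41) × 0.85 = 6426.9 / 173.52 × 0.85 ≈ 31.5 mL/min
Patient 2: CrCl = (140 − 22) × 70 / (72 × 2.95) = 8260.0 / 212.40 ≈ 38.9 mL/min
31.5 vs 38.9 mL/min → Patient 2 is higher.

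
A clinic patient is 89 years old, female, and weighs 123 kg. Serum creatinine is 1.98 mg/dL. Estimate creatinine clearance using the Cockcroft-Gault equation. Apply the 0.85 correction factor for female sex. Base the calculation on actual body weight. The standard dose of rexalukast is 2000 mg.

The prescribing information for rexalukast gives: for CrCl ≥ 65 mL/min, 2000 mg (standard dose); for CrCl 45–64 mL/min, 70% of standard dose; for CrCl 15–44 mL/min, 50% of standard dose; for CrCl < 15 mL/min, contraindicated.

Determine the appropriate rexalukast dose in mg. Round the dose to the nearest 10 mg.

CrCl = (140 − 89) × 123 / (72 × 1.98) × 0.85 = 6273.0 / 142.56 × 0.85 ≈ 37.4 mL/min
CrCl ≈ 37 mL/min → bracket 15–44 mL/min.
50% of 2000 mg = 1000 mg

1000 mg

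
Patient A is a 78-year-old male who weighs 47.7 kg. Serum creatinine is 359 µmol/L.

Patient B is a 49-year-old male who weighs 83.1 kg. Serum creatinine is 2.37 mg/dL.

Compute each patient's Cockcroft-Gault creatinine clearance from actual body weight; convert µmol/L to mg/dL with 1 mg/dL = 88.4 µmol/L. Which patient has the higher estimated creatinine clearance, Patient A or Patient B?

Patient B

Patient A: SCr = 359 / 88.4 = 4.061 mg/dL
Patient A: CrCl = (140 − 78) × 47.7 / (72 × 4.061) = 2957.4 / 292.39 ≈ 10.1 mL/min
Patient B: CrCl = (140 − 49) × 83.1 / (72 × 2.37) = 7562.1 / 170.64 ≈ 44.3 mL/min
10.1 vs 44.3 mL/min → Patient B is higher.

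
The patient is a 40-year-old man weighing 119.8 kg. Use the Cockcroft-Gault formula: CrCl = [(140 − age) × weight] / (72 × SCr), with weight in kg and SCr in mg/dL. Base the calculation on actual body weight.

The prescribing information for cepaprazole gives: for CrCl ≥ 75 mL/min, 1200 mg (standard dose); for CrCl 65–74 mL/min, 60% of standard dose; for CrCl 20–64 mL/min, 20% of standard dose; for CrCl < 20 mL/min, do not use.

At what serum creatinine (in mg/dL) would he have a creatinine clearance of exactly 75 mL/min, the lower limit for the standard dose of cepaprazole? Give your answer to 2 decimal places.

2.22 mg/dL

Standard dose requires CrCl ≥ 75 mL/min.
Set (140 − 40) × 119.8 / (72 × SCr) = 75
SCr = (140 − 40) × 119.8 / (72 × 75) = 2.219 mg/dL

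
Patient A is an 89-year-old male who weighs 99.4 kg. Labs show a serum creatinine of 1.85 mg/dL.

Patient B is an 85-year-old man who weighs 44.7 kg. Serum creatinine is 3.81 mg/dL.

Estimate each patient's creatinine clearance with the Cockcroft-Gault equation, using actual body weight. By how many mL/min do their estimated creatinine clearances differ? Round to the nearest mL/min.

29 mL/min

Patient A: CrCl = (140 − 89) × 99.4 / (72 × 1.85) = 5069.4 / 133.20 ≈ 38.1 mL/min
Patient B: CrCl = (140 − 85) × 44.7 / (72 × 3.81) = 2458.5 / 274.32 ≈ 9.0 mL/min
|38.1 − 9.0| = 29.1 mL/min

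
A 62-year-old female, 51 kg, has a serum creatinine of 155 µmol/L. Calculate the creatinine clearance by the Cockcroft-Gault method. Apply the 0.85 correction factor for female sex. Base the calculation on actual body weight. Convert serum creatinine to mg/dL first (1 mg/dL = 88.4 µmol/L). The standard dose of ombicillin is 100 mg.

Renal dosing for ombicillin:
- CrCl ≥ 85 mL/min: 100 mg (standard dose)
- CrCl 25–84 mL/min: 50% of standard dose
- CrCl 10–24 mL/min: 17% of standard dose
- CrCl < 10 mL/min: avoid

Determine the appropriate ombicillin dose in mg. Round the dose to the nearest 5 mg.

50 mg

SCr = 155 / 88.4 = 1.753 mg/dL
CrCl = (140 − 62) × 51 / (72 × 1.753) × 0.85 = 3978.0 / 126.22 × 0.85 ≈ 26.8 mL/min
CrCl ≈ 27 mL/min → bracket 25–84 mL/min.
50% of 100 mg = 50 mg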